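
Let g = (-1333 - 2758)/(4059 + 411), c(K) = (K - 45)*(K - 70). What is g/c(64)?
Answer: 4091/509580 ≈ 0.0080282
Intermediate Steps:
c(K) = (-70 + K)*(-45 + K) (c(K) = (-45 + K)*(-70 + K) = (-70 + K)*(-45 + K))
g = -4091/4470 ≈ -0.91521
g/c(64) = -4091/(4470*(3150 + 64**2 - 115*64)) = -4091/(4470*(3150 + 4096 - 7360)) = -4091/4470/(-114) = -4091/4470*(-1/114) = 4091/509580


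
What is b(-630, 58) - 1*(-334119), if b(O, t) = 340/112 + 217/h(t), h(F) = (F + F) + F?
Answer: 813924317/2436 ≈ 3.3412e+5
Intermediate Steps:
h(F) = 3*F (h(F) = 2*F + F = 3*F)
b(O, t) = 85/28 + 217/(3*t) (b(O, t) = 340/112 + 217/((3*t)) = 340*(1/112) + 217*(1/(3*t)) = 85/28 + 217/(3*t))
b(-630, 58) - 1*(-334119) = (1/84)*(6076 + 255*58)/58 - 1*(-334119) = (1/84)*(1/58)*(6076 + 14790) + 334119 = (1/84)*(1/58)*20866 + 334119 = 10433/2436 + 334119 = 813924317/2436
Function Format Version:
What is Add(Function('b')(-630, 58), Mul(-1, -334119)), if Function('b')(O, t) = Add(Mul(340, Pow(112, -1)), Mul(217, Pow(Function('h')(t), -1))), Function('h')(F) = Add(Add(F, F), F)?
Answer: Rational(813924317, 2436) ≈ 3.3412e+5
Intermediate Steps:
Function('h')(F) = Mul(3, F) (Function('h')(F) = Add(Mul(2, F), F) = Mul(3, F))
Function('b')(O, t) = Add(Rational(85, 28), Mul(Rational(217, 3), Pow(t, -1))) (Function('b')(O, t) = Add(Mul(340, Pow(112, -1)), Mul(217, Pow(Mul(3, t), -1))) = Add(Mul(340, Rational(1, 112)), Mul(217, Mul(Rational(1, 3), Pow(t, -1)))) = Add(Rational(85, 28), Mul(Rational(217, 3), Pow(t, -1))))
Add(Function('b')(-630, 58), Mul(-1, -334119)) = Add(Mul(Rational(1, 84), Pow(58, -1), Add(6076, Mul(255, 58))), Mul(-1, -334119)) = Add(Mul(Rational(1, 84), Rational(1, 58), Add(6076, 14790)), 334119) = Add(Mul(Rational(1, 84), Rational(1, 58), 20866), 334119) = Add(Rational(10433, 2436), 334119) = Rational(813924317, 2436)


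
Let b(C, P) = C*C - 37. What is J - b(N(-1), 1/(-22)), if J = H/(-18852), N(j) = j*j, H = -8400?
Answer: 57256/1571 ≈ 36.446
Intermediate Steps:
N(j) = j**2
b(C, P) = -37 + C**2 (b(C, P) = C**2 - 37 = -37 + C**2)
J = 700/1571 (J = -8400/(-18852) = -8400*(-1/18852) = 700/1571 ≈ 0.44558)
J - b(N(-1), 1/(-22)) = 700/1571 - (-37 + ((-1)**2)**2) = 700/1571 - (-37 + 1**2) = 700/1571 - (-37 + 1) = 700/1571 - 1*(-36) = 700/1571 + 36 = 57256/1571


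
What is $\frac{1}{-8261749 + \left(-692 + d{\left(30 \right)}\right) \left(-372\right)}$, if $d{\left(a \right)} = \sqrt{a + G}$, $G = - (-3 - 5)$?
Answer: $- \frac{8004325}{64069213447033} + \frac{372 \sqrt{38}}{64069213447033} \approx -1.249 \cdot 10^{-7}$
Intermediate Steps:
$G = 8$ ($G = \left(-1\right) \left(-8\right) = 8$)
$d{\left(a \right)} = \sqrt{8 + a}$ ($d{\left(a \right)} = \sqrt{a + 8} = \sqrt{8 + a}$)
$\frac{1}{-8261749 + \left(-692 + d{\left(30 \right)}\right) \left(-372\right)} = \frac{1}{-8261749 + \left(-692 + \sqrt{8 + 30}\right) \left(-372\right)} = \frac{1}{-8261749 + \left(-692 + \sqrt{38}\right) \left(-372\right)} = \frac{1}{-8261749 + \left(257424 - 372 \sqrt{38}\right)} = \frac{1}{-8004325 - 372 \sqrt{38}}$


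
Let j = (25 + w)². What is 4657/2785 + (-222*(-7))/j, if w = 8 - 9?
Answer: 1168387/267360 ≈ 4.3701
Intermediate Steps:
w = -1
j = 576 (j = (25 - 1)² = 24² = 576)
4657/2785 + (-222*(-7))/j = 4657/2785 - 222*(-7)/576 = 4657*(1/2785) + 1554*(1/576) = 4657/2785 + 259/96 = 1168387/267360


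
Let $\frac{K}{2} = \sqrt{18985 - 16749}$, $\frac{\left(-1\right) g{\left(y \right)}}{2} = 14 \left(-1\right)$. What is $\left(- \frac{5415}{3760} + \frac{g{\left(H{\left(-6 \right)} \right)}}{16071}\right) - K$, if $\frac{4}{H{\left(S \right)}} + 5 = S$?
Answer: $- \frac{17383837}{12085392} - 4 \sqrt{559} \approx -96.011$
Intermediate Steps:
$H{\left(S \right)} = \frac{4}{-5 + S}$
$g{\left(y \right)} = 28$ ($g{\left(y \right)} = - 2 \cdot 14 \left(-1\right) = \left(-2\right) \left(-14\right) = 28$)
$K = 4 \sqrt{559}$ ($K = 2 \sqrt{18985 - 16749} = 2 \sqrt{2236} = 2 \cdot 2 \sqrt{559} = 4 \sqrt{559} \approx 94.573$)
$\left(- \frac{5415}{3760} + \frac{g{\left(H{\left(-6 \right)} \right)}}{16071}\right) - K = \left(- \frac{5415}{3760} + \frac{28}{16071}\right) - 4 \sqrt{559} = \left(\left(-5415\right) \frac{1}{3760} + 28 \cdot \frac{1}{16071}\right) - 4 \sqrt{559} = \left(- \frac{1083}{752} + \frac{28}{16071}\right) - 4 \sqrt{559} = - \frac{17383837}{12085392} - 4 \sqrt{559}$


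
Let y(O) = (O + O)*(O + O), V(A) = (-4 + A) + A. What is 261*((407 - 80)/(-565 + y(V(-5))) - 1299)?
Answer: -24721398/73 ≈ -3.3865e+5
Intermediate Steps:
V(A) = -4 + 2*A
y(O) = 4*O² (y(O) = (2*O)*(2*O) = 4*O²)
261*((407 - 80)/(-565 + y(V(-5))) - 1299) = 261*((407 - 80)/(-565 + 4*(-4 + 2*(-5))²) - 1299) = 261*(327/(-565 + 4*(-4 - 10)²) - 1299) = 261*(327/(-565 + 4*(-14)²) - 1299) = 261*(327/(-565 + 4*196) - 1299) = 261*(327/(-565 + 784) - 1299) = 261*(327/219 - 1299) = 261*(327*(1/219) - 1299) = 261*(109/73 - 1299) = 261*(-94718/73) = -24721398/73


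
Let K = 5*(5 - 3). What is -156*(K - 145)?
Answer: 21060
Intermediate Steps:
K = 10 (K = 5*2 = 10)
-156*(K - 145) = -156*(10 - 145) = -156*(-135) = 21060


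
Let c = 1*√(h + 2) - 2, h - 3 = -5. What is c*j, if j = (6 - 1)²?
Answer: -50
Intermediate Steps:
h = -2 (h = 3 - 5 = -2)
j = 25 (j = 5² = 25)
c = -2 (c = 1*√(-2 + 2) - 2 = 1*√0 - 2 = 1*0 - 2 = 0 - 2 = -2)
c*j = -2*25 = -50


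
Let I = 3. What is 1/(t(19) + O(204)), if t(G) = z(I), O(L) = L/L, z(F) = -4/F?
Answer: -3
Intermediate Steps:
O(L) = 1
t(G) = -4/3
1/(t(19) + O(204)) = 1/(-4/3 + 1) = 1/(-1/3) = -3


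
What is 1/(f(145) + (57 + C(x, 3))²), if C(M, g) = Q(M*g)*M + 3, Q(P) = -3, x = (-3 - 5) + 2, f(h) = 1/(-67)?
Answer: 67/407627 ≈ 0.00016437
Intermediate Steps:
f(h) = -1/67
x = -6 (x = -8 + 2 = -6)
C(M, g) = 3 - 3*M (C(M, g) = -3*M + 3 = 3 - 3*M)
1/(f(145) + (57 + C(x, 3))²) = 1/(-1/67 + (57 + (3 - 3*(-6)))²) = 1/(-1/67 + (57 + (3 + 18))²) = 1/(-1/67 + (57 + 21)²) = 1/(-1/67 + 78²) = 1/(-1/67 + 6084) = 1/(407627/67) = 67/407627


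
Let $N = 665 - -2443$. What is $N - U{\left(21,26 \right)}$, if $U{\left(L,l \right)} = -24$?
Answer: $3132$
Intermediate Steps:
$N = 3108$ ($N = 665 + 2443 = 3108$)
$N - U{\left(21,26 \right)} = 3108 - -24 = 3108 + 24 = 3132$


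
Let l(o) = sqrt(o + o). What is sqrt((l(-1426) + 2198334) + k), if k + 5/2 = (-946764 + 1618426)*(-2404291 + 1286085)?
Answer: sqrt(-3004217120162 + 8*I*sqrt(713))/2 ≈ 3.0811e-5 + 8.6663e+5*I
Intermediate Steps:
l(o) = sqrt(2)*sqrt(o) (l(o) = sqrt(2*o) = sqrt(2)*sqrt(o))
k = -1502112956749/2 (k = -5/2 + (-946764 + 1618426)*(-2404291 + 1286085) = -5/2 + 671662*(-1118206) = -5/2 - 751056478372 = -1502112956749/2 ≈ -7.5106e+11)
sqrt((l(-1426) + 2198334) + k) = sqrt((sqrt(2)*sqrt(-1426) + 2198334) - 1502112956749/2) = sqrt((sqrt(2)*(I*sqrt(1426)) + 2198334) - 1502112956749/2) = sqrt((2*I*sqrt(713) + 2198334) - 1502112956749/2) = sqrt((2198334 + 2*I*sqrt(713)) - 1502112956749/2) = sqrt(-1502108560081/2 + 2*I*sqrt(713))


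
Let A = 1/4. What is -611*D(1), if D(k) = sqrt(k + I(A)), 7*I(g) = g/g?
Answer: -1222*sqrt(14)/7 ≈ -653.19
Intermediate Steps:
A = 1/4 ≈ 0.25000
I(g) = 1/7 (I(g) = (g/g)/7 = (1/7)*1 = 1/7)
D(k) = sqrt(1/7 + k) (D(k) = sqrt(k + 1/7) = sqrt(1/7 + k))
-611*D(1) = -611*sqrt(7 + 49*1)/7 = -611*sqrt(7 + 49)/7 = -611*sqrt(56)/7 = -611*2*sqrt(14)/7 = -1222*sqrt(14)/7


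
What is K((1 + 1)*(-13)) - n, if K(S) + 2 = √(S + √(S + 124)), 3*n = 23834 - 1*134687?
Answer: 36949 + √(-26 + 7*√2) ≈ 36949.0 + 4.0125*I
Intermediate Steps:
n = -36951 (n = (23834 - 1*134687)/3 = (23834 - 134687)/3 = (⅓)*(-110853) = -36951)
K(S) = -2 + √(S + √(124 + S)) (K(S) = -2 + √(S + √(S + 124)) = -2 + √(S + √(124 + S)))
K((1 + 1)*(-13)) - n = (-2 + √((1 + 1)*(-13) + √(124 + (1 + 1)*(-13)))) - 1*(-36951) = (-2 + √(2*(-13) + √(124 + 2*(-13)))) + 36951 = (-2 + √(-26 + √(124 - 26))) + 36951 = (-2 + √(-26 + √98)) + 36951 = (-2 + √(-26 + 7*√2)) + 36951 = 36949 + √(-26 + 7*√2)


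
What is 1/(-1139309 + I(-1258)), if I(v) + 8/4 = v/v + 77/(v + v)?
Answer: -2516/2866504037 ≈ -8.7772e-7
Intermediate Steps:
I(v) = -1 + 77/(2*v) (I(v) = -2 + (v/v + 77/(v + v)) = -2 + (1 + 77/((2*v))) = -2 + (1 + 77*(1/(2*v))) = -2 + (1 + 77/(2*v)) = -1 + 77/(2*v))
1/(-1139309 + I(-1258)) = 1/(-1139309 + (77/2 - 1*(-1258))/(-1258)) = 1/(-1139309 - (77/2 + 1258)/1258) = 1/(-1139309 - 1/1258*2593/2) = 1/(-1139309 - 2593/2516) = 1/(-2866504037/2516) = -2516/2866504037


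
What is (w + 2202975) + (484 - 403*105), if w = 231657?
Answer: 2392801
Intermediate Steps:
(w + 2202975) + (484 - 403*105) = (231657 + 2202975) + (484 - 403*105) = 2434632 + (484 - 42315) = 2434632 - 41831 = 2392801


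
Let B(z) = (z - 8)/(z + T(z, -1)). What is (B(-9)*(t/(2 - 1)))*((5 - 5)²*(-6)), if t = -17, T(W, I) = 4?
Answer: 0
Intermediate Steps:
B(z) = (-8 + z)/(4 + z) (B(z) = (z - 8)/(z + 4) = (-8 + z)/(4 + z))
(B(-9)*(t/(2 - 1)))*((5 - 5)²*(-6)) = (((-8 - 9)/(4 - 9))*(-17/(2 - 1)))*((5 - 5)²*(-6)) = ((-17/(-5))*(-17/1))*(0²*(-6)) = ((-⅕*(-17))*(-17*1))*(0*(-6)) = ((17/5)*(-17))*0 = -289/5*0 = 0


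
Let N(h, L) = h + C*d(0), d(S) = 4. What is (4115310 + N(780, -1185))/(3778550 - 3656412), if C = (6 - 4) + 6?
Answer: 2058061/61069 ≈ 33.701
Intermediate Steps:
C = 8 (C = 2 + 6 = 8)
N(h, L) = 32 + h (N(h, L) = h + 8*4 = h + 32 = 32 + h)
(4115310 + N(780, -1185))/(3778550 - 3656412) = (4115310 + (32 + 780))/(3778550 - 3656412) = (4115310 + 812)/122138 = 4116122*(1/122138) = 2058061/61069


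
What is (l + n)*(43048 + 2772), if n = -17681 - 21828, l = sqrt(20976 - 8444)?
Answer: -1810302380 + 91640*sqrt(3133) ≈ -1.8052e+9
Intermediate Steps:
l = 2*sqrt(3133) (l = sqrt(12532) = 2*sqrt(3133) ≈ 111.95)
n = -39509
(l + n)*(43048 + 2772) = (2*sqrt(3133) - 39509)*(43048 + 2772) = (-39509 + 2*sqrt(3133))*45820 = -1810302380 + 91640*sqrt(3133)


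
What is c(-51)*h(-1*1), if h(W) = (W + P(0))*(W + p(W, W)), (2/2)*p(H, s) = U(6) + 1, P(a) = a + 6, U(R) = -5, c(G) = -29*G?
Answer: -36975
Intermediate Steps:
P(a) = 6 + a
p(H, s) = -4 (p(H, s) = -5 + 1 = -4)
h(W) = (-4 + W)*(6 + W) (h(W) = (W + (6 + 0))*(W - 4) = (W + 6)*(-4 + W) = (6 + W)*(-4 + W) = (-4 + W)*(6 + W))
c(-51)*h(-1*1) = (-29*(-51))*(-24 + (-1*1)² + 2*(-1*1)) = 1479*(-24 + (-1)² + 2*(-1)) = 1479*(-24 + 1 - 2) = 1479*(-25) = -36975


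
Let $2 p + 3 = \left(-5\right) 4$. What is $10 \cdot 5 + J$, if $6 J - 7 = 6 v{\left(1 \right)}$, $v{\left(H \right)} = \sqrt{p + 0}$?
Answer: $\frac{307}{6} + \frac{i \sqrt{46}}{2} \approx 51.167 + 3.3912 i$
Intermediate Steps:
$p = - \frac{23}{2}$ ($p = - \frac{3}{2} + \frac{\left(-5\right) 4}{2} = - \frac{3}{2} + \frac{1}{2} \left(-20\right) = - \frac{3}{2} - 10 = - \frac{23}{2} \approx -11.5$)
$v{\left(H \right)} = \frac{i \sqrt{46}}{2}$ ($v{\left(H \right)} = \sqrt{- \frac{23}{2} + 0} = \sqrt{- \frac{23}{2}} = \frac{i \sqrt{46}}{2}$)
$J = \frac{7}{6} + \frac{i \sqrt{46}}{2}$ ($J = \frac{7}{6} + \frac{6 \frac{i \sqrt{46}}{2}}{6} = \frac{7}{6} + \frac{3 i \sqrt{46}}{6} = \frac{7}{6} + \frac{i \sqrt{46}}{2} \approx 1.1667 + 3.3912 i$)
$10 \cdot 5 + J = 10 \cdot 5 + \left(\frac{7}{6} + \frac{i \sqrt{46}}{2}\right) = 50 + \left(\frac{7}{6} + \frac{i \sqrt{46}}{2}\right) = \frac{307}{6} + \frac{i \sqrt{46}}{2}$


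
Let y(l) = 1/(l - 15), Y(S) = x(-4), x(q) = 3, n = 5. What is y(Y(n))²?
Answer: 1/144 ≈ 0.0069444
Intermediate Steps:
Y(S) = 3
y(l) = 1/(-15 + l)
y(Y(n))² = (1/(-15 + 3))² = (1/(-12))² = (-1/12)² = 1/144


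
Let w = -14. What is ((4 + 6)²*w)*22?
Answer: -30800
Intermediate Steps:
((4 + 6)²*w)*22 = ((4 + 6)²*(-14))*22 = (10²*(-14))*22 = (100*(-14))*22 = -1400*22 = -30800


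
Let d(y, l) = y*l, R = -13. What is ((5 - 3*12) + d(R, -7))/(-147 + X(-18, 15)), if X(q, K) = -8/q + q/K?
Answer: -2700/6649 ≈ -0.40608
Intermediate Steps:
d(y, l) = l*y
((5 - 3*12) + d(R, -7))/(-147 + X(-18, 15)) = ((5 - 3*12) - 7*(-13))/(-147 + (-8/(-18) - 18/15)) = ((5 - 36) + 91)/(-147 + (-8*(-1/18) - 18*1/15)) = (-31 + 91)/(-147 + (4/9 - 6/5)) = 60/(-147 - 34/45) = 60/(-6649/45) = 60*(-45/6649) = -2700/6649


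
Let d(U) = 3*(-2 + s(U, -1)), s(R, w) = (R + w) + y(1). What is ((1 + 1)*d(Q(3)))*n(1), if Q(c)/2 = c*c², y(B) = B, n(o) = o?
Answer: 312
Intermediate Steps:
Q(c) = 2*c³ (Q(c) = 2*(c*c²) = 2*c³)
s(R, w) = 1 + R + w (s(R, w) = (R + w) + 1 = 1 + R + w)
d(U) = -6 + 3*U (d(U) = 3*(-2 + (1 + U - 1)) = 3*(-2 + U) = -6 + 3*U)
((1 + 1)*d(Q(3)))*n(1) = ((1 + 1)*(-6 + 3*(2*3³)))*1 = (2*(-6 + 3*(2*27)))*1 = (2*(-6 + 3*54))*1 = (2*(-6 + 162))*1 = (2*156)*1 = 312*1 = 312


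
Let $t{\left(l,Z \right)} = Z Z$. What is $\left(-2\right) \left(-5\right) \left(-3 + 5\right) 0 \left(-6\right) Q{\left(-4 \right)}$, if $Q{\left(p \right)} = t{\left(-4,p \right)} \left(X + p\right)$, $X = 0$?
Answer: $0$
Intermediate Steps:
$t{\left(l,Z \right)} = Z^{2}$
$Q{\left(p \right)} = p^{3}$ ($Q{\left(p \right)} = p^{2} \left(0 + p\right) = p^{2} p = p^{3}$)
$\left(-2\right) \left(-5\right) \left(-3 + 5\right) 0 \left(-6\right) Q{\left(-4 \right)} = \left(-2\right) \left(-5\right) \left(-3 + 5\right) 0 \left(-6\right) \left(-4\right)^{3} = 10 \cdot 2 \cdot 0 \left(-6\right) \left(-64\right) = 10 \cdot 0 \left(-6\right) \left(-64\right) = 0 \left(-6\right) \left(-64\right) = 0 \left(-64\right) = 0$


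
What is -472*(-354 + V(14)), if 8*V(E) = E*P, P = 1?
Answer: 166262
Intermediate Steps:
V(E) = E/8 (V(E) = (E*1)/8 = E/8)
-472*(-354 + V(14)) = -472*(-354 + (1/8)*14) = -472*(-354 + 7/4) = -472*(-1409/4) = 166262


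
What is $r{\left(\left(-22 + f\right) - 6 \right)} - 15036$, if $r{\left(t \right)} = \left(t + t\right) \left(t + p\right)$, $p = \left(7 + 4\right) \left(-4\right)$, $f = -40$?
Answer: $196$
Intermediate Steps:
$p = -44$ ($p = 11 \left(-4\right) = -44$)
$r{\left(t \right)} = 2 t \left(-44 + t\right)$ ($r{\left(t \right)} = \left(t + t\right) \left(t - 44\right) = 2 t \left(-44 + t\right)$)
$r{\left(\left(-22 + f\right) - 6 \right)} - 15036 = 2 \left(\left(-22 - 40\right) - 6\right) \left(-44 - 68\right) - 15036 = 2 \left(-62 - 6\right) \left(-44 - 68\right) - 15036 = 2 \left(-68\right) \left(-44 - 68\right) - 15036 = 2 \left(-68\right) \left(-112\right) - 15036 = 15232 - 15036 = 196$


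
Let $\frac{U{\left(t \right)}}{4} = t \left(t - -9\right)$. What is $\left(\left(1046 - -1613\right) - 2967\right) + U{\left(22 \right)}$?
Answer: $2420$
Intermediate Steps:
$U{\left(t \right)} = 4 t \left(9 + t\right)$ ($U{\left(t \right)} = 4 t \left(t - -9\right) = 4 t \left(t + 9\right) = 4 t \left(9 + t\right)$)
$\left(\left(1046 - -1613\right) - 2967\right) + U{\left(22 \right)} = \left(\left(1046 - -1613\right) - 2967\right) + 4 \cdot 22 \left(9 + 22\right) = \left(\left(1046 + 1613\right) - 2967\right) + 4 \cdot 22 \cdot 31 = \left(2659 - 2967\right) + 2728 = -308 + 2728 = 2420$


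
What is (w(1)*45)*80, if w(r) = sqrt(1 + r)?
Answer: 3600*sqrt(2) ≈ 5091.2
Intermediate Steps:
(w(1)*45)*80 = (sqrt(1 + 1)*45)*80 = (sqrt(2)*45)*80 = (45*sqrt(2))*80 = 3600*sqrt(2)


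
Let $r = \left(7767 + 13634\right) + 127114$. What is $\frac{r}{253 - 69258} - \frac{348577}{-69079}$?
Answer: $\frac{74563720}{25766467} \approx 2.8938$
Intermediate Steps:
$r = 148515$ ($r = 21401 + 127114 = 148515$)
$\frac{r}{253 - 69258} - \frac{348577}{-69079} = \frac{148515}{253 - 69258} - \frac{348577}{-69079} = \frac{148515}{253 - 69258} - - \frac{9421}{1867} = \frac{148515}{-69005} + \frac{9421}{1867} = 148515 \left(- \frac{1}{69005}\right) + \frac{9421}{1867} = - \frac{29703}{13801} + \frac{9421}{1867} = \frac{74563720}{25766467}$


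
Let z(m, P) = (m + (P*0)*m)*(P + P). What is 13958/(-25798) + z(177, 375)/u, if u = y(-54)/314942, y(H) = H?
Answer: -29960471848687/38697 ≈ -7.7423e+8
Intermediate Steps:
z(m, P) = 2*P*m (z(m, P) = (m + 0*m)*(2*P) = (m + 0)*(2*P) = m*(2*P) = 2*P*m)
u = -27/157471 (u = -54/314942 = -54*1/314942 = -27/157471 ≈ -0.00017146)
13958/(-25798) + z(177, 375)/u = 13958/(-25798) + (2*375*177)/(-27/157471) = 13958*(-1/25798) + 132750*(-157471/27) = -6979/12899 - 2322697250/3 = -29960471848687/38697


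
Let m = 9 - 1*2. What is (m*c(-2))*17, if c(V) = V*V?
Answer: 476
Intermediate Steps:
c(V) = V²
m = 7 (m = 9 - 2 = 7)
(m*c(-2))*17 = (7*(-2)²)*17 = (7*4)*17 = 28*17 = 476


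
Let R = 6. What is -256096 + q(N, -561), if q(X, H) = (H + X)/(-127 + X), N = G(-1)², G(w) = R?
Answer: -3329173/13 ≈ -2.5609e+5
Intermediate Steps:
G(w) = 6
N = 36 (N = 6² = 36)
q(X, H) = (H + X)/(-127 + X)
-256096 + q(N, -561) = -256096 + (-561 + 36)/(-127 + 36) = -256096 - 525/(-91) = -256096 - 1/91*(-525) = -256096 + 75/13 = -3329173/13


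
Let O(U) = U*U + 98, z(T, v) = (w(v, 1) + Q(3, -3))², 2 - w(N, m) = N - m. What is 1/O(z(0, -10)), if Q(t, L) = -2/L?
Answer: 81/2833699 ≈ 2.8585e-5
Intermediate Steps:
w(N, m) = 2 + m - N (w(N, m) = 2 - (N - m) = 2 + (m - N) = 2 + m - N)
z(T, v) = (11/3 - v)² (z(T, v) = ((2 + 1 - v) - 2/(-3))² = ((3 - v) - 2*(-⅓))² = ((3 - v) + ⅔)² = (11/3 - v)²)
O(U) = 98 + U² (O(U) = U² + 98 = 98 + U²)
1/O(z(0, -10)) = 1/(98 + ((11 - 3*(-10))²/9)²) = 1/(98 + ((11 + 30)²/9)²) = 1/(98 + ((⅑)*41²)²) = 1/(98 + ((⅑)*1681)²) = 1/(98 + (1681/9)²) = 1/(98 + 2825761/81) = 1/(2833699/81) = 81/2833699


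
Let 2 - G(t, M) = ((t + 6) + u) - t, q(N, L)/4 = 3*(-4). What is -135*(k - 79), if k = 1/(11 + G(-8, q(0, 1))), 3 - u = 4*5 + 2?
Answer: 277155/26 ≈ 10660.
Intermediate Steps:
q(N, L) = -48 (q(N, L) = 4*(3*(-4)) = 4*(-12) = -48)
u = -19 (u = 3 - (4*5 + 2) = 3 - (20 + 2) = 3 - 1*22 = 3 - 22 = -19)
G(t, M) = 15 (G(t, M) = 2 - (((t + 6) - 19) - t) = 2 - (((6 + t) - 19) - t) = 2 - ((-13 + t) - t) = 2 - 1*(-13) = 2 + 13 = 15)
k = 1/26 (k = 1/(11 + 15) = 1/26 ≈ 0.038462)
-135*(k - 79) = -135*(1/26 - 79) = -135*(-2053/26) = 277155/26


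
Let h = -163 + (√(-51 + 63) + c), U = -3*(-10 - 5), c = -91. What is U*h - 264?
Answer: -11694 + 90*√3 ≈ -11538.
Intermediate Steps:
U = 45 (U = -3*(-15) = 45)
h = -254 + 2*√3 (h = -163 + (√(-51 + 63) - 91) = -163 + (√12 - 91) = -163 + (2*√3 - 91) = -163 + (-91 + 2*√3) = -254 + 2*√3 ≈ -250.54)
U*h - 264 = 45*(-254 + 2*√3) - 264 = (-11430 + 90*√3) - 264 = -11694 + 90*√3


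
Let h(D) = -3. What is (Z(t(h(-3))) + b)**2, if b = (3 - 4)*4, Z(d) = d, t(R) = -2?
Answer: 36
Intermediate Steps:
b = -4 (b = -1*4 = -4)
(Z(t(h(-3))) + b)**2 = (-2 - 4)**2 = (-6)**2 = 36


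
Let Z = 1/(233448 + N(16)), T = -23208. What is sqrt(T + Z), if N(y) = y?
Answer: I*sqrt(316240558737026)/116732 ≈ 152.34*I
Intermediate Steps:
Z = 1/233464 (Z = 1/(233448 + 16) = 1/233464 ≈ 4.2833e-6)
sqrt(T + Z) = sqrt(-23208 + 1/233464) = sqrt(-5418232511/233464) = I*sqrt(316240558737026)/116732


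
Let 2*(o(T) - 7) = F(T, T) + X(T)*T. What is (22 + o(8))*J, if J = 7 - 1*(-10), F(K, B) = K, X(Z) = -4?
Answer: 289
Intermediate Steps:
J = 17 (J = 7 + 10 = 17)
o(T) = 7 - 3*T/2 (o(T) = 7 + (T - 4*T)/2 = 7 + (-3*T)/2 = 7 - 3*T/2)
(22 + o(8))*J = (22 + (7 - 3/2*8))*17 = (22 + (7 - 12))*17 = (22 - 5)*17 = 17*17 = 289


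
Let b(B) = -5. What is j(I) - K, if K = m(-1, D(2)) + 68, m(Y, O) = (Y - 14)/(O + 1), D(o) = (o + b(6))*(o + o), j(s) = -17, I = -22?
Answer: -950/11 ≈ -86.364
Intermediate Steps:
D(o) = 2*o*(-5 + o) (D(o) = (o - 5)*(o + o) = (-5 + o)*(2*o) = 2*o*(-5 + o))
m(Y, O) = (-14 + Y)/(1 + O)
K = 763/11 (K = (-14 - 1)/(1 + 2*2*(-5 + 2)) + 68 = -15/(1 + 2*2*(-3)) + 68 = -15/(1 - 12) + 68 = -15/(-11) + 68 = -1/11*(-15) + 68 = 15/11 + 68 = 763/11 ≈ 69.364)
j(I) - K = -17 - 1*763/11 = -17 - 763/11 = -950/11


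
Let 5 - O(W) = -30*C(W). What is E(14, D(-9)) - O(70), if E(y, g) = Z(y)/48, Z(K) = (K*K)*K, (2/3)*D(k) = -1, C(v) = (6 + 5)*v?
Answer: -138287/6 ≈ -23048.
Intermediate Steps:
C(v) = 11*v
D(k) = -3/2 (D(k) = (3/2)*(-1) = -3/2)
Z(K) = K³ (Z(K) = K²*K = K³)
E(y, g) = y³/48
O(W) = 5 + 330*W (O(W) = 5 - (-30)*11*W = 5 - (-330)*W = 5 + 330*W)
E(14, D(-9)) - O(70) = (1/48)*14³ - (5 + 330*70) = (1/48)*2744 - (5 + 23100) = 343/6 - 1*23105 = 343/6 - 23105 = -138287/6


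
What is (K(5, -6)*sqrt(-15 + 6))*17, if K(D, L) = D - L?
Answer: 561*I ≈ 561.0*I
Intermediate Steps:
(K(5, -6)*sqrt(-15 + 6))*17 = ((5 - 1*(-6))*sqrt(-15 + 6))*17 = ((5 + 6)*sqrt(-9))*17 = (11*(3*I))*17 = (33*I)*17 = 561*I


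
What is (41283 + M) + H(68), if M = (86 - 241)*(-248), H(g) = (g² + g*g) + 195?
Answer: 89166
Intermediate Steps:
H(g) = 195 + 2*g² (H(g) = (g² + g²) + 195 = 2*g² + 195 = 195 + 2*g²)
M = 38440 (M = -155*(-248) = 38440)
(41283 + M) + H(68) = (41283 + 38440) + (195 + 2*68²) = 79723 + (195 + 2*4624) = 79723 + (195 + 9248) = 79723 + 9443 = 89166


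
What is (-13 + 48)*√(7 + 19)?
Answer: 35*√26 ≈ 178.47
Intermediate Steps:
(-13 + 48)*√(7 + 19) = 35*√26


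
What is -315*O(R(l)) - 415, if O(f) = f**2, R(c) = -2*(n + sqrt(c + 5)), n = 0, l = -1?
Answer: -5455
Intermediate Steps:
R(c) = -2*sqrt(5 + c) (R(c) = -2*(0 + sqrt(c + 5)) = -2*(0 + sqrt(5 + c)) = -2*sqrt(5 + c))
-315*O(R(l)) - 415 = -315*(-2*sqrt(5 - 1))**2 - 415 = -315*(-2*sqrt(4))**2 - 415 = -315*(-2*2)**2 - 415 = -315*(-4)**2 - 415 = -315*16 - 415 = -5040 - 415 = -5455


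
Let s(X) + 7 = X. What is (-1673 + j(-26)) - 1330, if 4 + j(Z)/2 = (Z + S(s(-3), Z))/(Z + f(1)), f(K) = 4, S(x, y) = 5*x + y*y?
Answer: -33721/11 ≈ -3065.5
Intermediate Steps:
s(X) = -7 + X
S(x, y) = y² + 5*x (S(x, y) = 5*x + y² = y² + 5*x)
j(Z) = -8 + 2*(-50 + Z + Z²)/(4 + Z) (j(Z) = -8 + 2*((Z + (Z² + 5*(-7 - 3)))/(Z + 4)) = -8 + 2*((Z + (Z² + 5*(-10)))/(4 + Z)) = -8 + 2*((Z + (Z² - 50))/(4 + Z)) = -8 + 2*((Z + (-50 + Z²))/(4 + Z)) = -8 + 2*((-50 + Z + Z²)/(4 + Z)) = -8 + 2*(-50 + Z + Z²)/(4 + Z))
(-1673 + j(-26)) - 1330 = (-1673 + 2*(-66 + (-26)² - 3*(-26))/(4 - 26)) - 1330 = (-1673 + 2*(-66 + 676 + 78)/(-22)) - 1330 = (-1673 + 2*(-1/22)*688) - 1330 = (-1673 - 688/11) - 1330 = -19091/11 - 1330 = -33721/11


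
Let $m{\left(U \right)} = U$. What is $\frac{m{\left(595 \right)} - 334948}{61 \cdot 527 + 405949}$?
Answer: $- \frac{111451}{146032} \approx -0.7632$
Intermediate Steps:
$\frac{m{\left(595 \right)} - 334948}{61 \cdot 527 + 405949} = \frac{595 - 334948}{61 \cdot 527 + 405949} = - \frac{334353}{32147 + 405949} = - \frac{334353}{438096} = \left(-334353\right) \frac{1}{438096} = - \frac{111451}{146032}$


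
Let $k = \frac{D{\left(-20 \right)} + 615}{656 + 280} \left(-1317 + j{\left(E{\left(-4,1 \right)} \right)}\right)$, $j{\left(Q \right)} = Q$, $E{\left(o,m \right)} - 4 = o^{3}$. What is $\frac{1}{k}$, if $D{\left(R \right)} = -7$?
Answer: $- \frac{13}{11628} \approx -0.001118$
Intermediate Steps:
$E{\left(o,m \right)} = 4 + o^{3}$
$k = - \frac{11628}{13}$ ($k = \frac{-7 + 615}{656 + 280} \left(-1317 + \left(4 + \left(-4\right)^{3}\right)\right) = \frac{608}{936} \left(-1317 + \left(4 - 64\right)\right) = 608 \cdot \frac{1}{936} \left(-1317 - 60\right) = \frac{76}{117} \left(-1377\right) = - \frac{11628}{13} \approx -894.46$)
$\frac{1}{k} = \frac{1}{- \frac{11628}{13}} = - \frac{13}{11628}$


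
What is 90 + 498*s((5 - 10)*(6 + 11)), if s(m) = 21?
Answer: 10548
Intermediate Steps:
90 + 498*s((5 - 10)*(6 + 11)) = 90 + 498*21 = 90 + 10458 = 10548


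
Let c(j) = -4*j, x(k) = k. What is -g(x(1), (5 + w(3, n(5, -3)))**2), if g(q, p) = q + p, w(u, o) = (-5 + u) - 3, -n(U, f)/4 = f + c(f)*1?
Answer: -1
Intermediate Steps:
n(U, f) = 12*f (n(U, f) = -4*(f - 4*f*1) = -4*(f - 4*f) = -(-12)*f = 12*f)
w(u, o) = -8 + u
g(q, p) = p + q
-g(x(1), (5 + w(3, n(5, -3)))**2) = -((5 + (-8 + 3))**2 + 1) = -((5 - 5)**2 + 1) = -(0**2 + 1) = -(0 + 1) = -1*1 = -1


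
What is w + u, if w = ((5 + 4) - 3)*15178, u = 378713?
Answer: 469781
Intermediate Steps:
w = 91068 (w = (9 - 3)*15178 = 6*15178 = 91068)
w + u = 91068 + 378713 = 469781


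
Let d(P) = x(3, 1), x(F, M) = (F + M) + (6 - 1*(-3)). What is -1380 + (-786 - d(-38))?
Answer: -2179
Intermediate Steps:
x(F, M) = 9 + F + M (x(F, M) = (F + M) + (6 + 3) = (F + M) + 9 = 9 + F + M)
d(P) = 13 (d(P) = 9 + 3 + 1 = 13)
-1380 + (-786 - d(-38)) = -1380 + (-786 - 1*13) = -1380 + (-786 - 13) = -1380 - 799 = -2179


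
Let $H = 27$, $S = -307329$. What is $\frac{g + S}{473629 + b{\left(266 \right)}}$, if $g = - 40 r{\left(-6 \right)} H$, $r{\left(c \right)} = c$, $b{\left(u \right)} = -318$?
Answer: $- \frac{300849}{473311} \approx -0.63563$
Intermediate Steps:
$g = 6480$ ($g = \left(-40\right) \left(-6\right) 27 = 240 \cdot 27 = 6480$)
$\frac{g + S}{473629 + b{\left(266 \right)}} = \frac{6480 - 307329}{473629 - 318} = - \frac{300849}{473311}$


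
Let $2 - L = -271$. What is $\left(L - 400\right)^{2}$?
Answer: $16129$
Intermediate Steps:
$L = 273$ ($L = 2 - -271 = 2 + 271 = 273$)
$\left(L - 400\right)^{2} = \left(273 - 400\right)^{2} = \left(-127\right)^{2} = 16129$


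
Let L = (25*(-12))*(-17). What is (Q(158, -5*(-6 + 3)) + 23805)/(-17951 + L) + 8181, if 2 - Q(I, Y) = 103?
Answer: 105110327/12851 ≈ 8179.2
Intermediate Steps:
Q(I, Y) = -101 (Q(I, Y) = 2 - 1*103 = 2 - 103 = -101)
L = 5100 (L = -300*(-17) = 5100)
(Q(158, -5*(-6 + 3)) + 23805)/(-17951 + L) + 8181 = (-101 + 23805)/(-17951 + 5100) + 8181 = 23704/(-12851) + 8181 = 23704*(-1/12851) + 8181 = -23704/12851 + 8181 = 105110327/12851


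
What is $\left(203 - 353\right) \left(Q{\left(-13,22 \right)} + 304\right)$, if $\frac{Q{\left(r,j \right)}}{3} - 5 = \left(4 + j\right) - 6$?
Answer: $-56850$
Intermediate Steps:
$Q{\left(r,j \right)} = 9 + 3 j$ ($Q{\left(r,j \right)} = 15 + 3 \left(\left(4 + j\right) - 6\right) = 15 + 3 \left(-2 + j\right) = 15 + \left(-6 + 3 j\right) = 9 + 3 j$)
$\left(203 - 353\right) \left(Q{\left(-13,22 \right)} + 304\right) = \left(203 - 353\right) \left(\left(9 + 3 \cdot 22\right) + 304\right) = - 150 \left(\left(9 + 66\right) + 304\right) = - 150 \left(75 + 304\right) = \left(-150\right) 379 = -56850$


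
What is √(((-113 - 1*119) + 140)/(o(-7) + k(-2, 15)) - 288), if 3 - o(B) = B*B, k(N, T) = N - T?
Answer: 2*I*√31591/21 ≈ 16.927*I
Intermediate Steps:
o(B) = 3 - B² (o(B) = 3 - B*B = 3 - B²)
√(((-113 - 1*119) + 140)/(o(-7) + k(-2, 15)) - 288) = √(((-113 - 1*119) + 140)/((3 - 1*(-7)²) + (-2 - 1*15)) - 288) = √(((-113 - 119) + 140)/((3 - 1*49) + (-2 - 15)) - 288) = √((-232 + 140)/((3 - 49) - 17) - 288) = √(-92/(-46 - 17) - 288) = √(-92/(-63) - 288) = √(-92*(-1/63) - 288) = √(92/63 - 288) = √(-18052/63) = 2*I*√31591/21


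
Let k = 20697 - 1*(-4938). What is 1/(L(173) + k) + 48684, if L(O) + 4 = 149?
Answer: 1255073521/25780 ≈ 48684.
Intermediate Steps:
L(O) = 145 (L(O) = -4 + 149 = 145)
k = 25635 (k = 20697 + 4938 = 25635)
1/(L(173) + k) + 48684 = 1/(145 + 25635) + 48684 = 1/25780 + 48684 = 1255073521/25780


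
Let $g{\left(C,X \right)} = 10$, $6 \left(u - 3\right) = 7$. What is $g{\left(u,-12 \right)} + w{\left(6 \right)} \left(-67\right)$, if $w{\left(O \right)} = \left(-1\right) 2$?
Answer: $144$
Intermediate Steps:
$u = \frac{25}{6}$ ($u = 3 + \frac{1}{6} \cdot 7 = 3 + \frac{7}{6} = \frac{25}{6} \approx 4.1667$)
$w{\left(O \right)} = -2$
$g{\left(u,-12 \right)} + w{\left(6 \right)} \left(-67\right) = 10 - -134 = 10 + 134 = 144$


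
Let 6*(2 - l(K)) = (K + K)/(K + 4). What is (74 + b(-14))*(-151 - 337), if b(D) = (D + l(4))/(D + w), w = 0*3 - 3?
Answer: -1859524/51 ≈ -36461.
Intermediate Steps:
l(K) = 2 - K/(3*(4 + K)) (l(K) = 2 - (K + K)/(6*(K + 4)) = 2 - 2*K/(6*(4 + K)) = 2 - K/(3*(4 + K)))
w = -3 (w = 0 - 3 = -3)
b(D) = (11/6 + D)/(-3 + D) (b(D) = (D + (24 + 5*4)/(3*(4 + 4)))/(D - 3) = (D + (⅓)*(24 + 20)/8)/(-3 + D) = (D + (⅓)*(⅛)*44)/(-3 + D) = (D + 11/6)/(-3 + D) = (11/6 + D)/(-3 + D))
(74 + b(-14))*(-151 - 337) = (74 + (11/6 - 14)/(-3 - 14))*(-151 - 337) = (74 - 73/6/(-17))*(-488) = (74 - 1/17*(-73/6))*(-488) = (74 + 73/102)*(-488) = (7621/102)*(-488) = -1859524/51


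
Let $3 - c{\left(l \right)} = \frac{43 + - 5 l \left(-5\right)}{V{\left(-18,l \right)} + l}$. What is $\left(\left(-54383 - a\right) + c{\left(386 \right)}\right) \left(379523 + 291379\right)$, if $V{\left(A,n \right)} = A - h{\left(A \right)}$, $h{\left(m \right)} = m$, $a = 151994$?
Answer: $- \frac{26725400290707}{193} \approx -1.3847 \cdot 10^{11}$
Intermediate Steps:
$V{\left(A,n \right)} = 0$ ($V{\left(A,n \right)} = A - A = 0$)
$c{\left(l \right)} = 3 - \frac{43 + 25 l}{l}$ ($c{\left(l \right)} = 3 - \frac{43 + - 5 l \left(-5\right)}{0 + l} = 3 - \frac{43 + 25 l}{l}$)
$\left(\left(-54383 - a\right) + c{\left(386 \right)}\right) \left(379523 + 291379\right) = \left(\left(-54383 - 151994\right) - \left(22 + \frac{43}{386}\right)\right) \left(379523 + 291379\right) = \left(\left(-54383 - 151994\right) - \frac{8535}{386}\right) 670902 = \left(-206377 - \frac{8535}{386}\right) 670902 = \left(- \frac{79670057}{386}\right) 670902 = - \frac{26725400290707}{193}$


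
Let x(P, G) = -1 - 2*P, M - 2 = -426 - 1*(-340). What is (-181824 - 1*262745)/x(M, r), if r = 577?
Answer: -444569/167 ≈ -2662.1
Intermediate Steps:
M = -84 (M = 2 + (-426 - 1*(-340)) = 2 + (-426 + 340) = 2 - 86 = -84)
(-181824 - 1*262745)/x(M, r) = (-181824 - 1*262745)/(-1 - 2*(-84)) = (-181824 - 262745)/(-1 + 168) = -444569/167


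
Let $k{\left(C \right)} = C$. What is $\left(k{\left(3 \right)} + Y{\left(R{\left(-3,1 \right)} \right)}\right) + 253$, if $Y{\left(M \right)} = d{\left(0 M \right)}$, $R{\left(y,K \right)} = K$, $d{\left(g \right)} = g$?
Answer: $256$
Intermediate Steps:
$Y{\left(M \right)} = 0$ ($Y{\left(M \right)} = 0 M = 0$)
$\left(k{\left(3 \right)} + Y{\left(R{\left(-3,1 \right)} \right)}\right) + 253 = \left(3 + 0\right) + 253 = 3 + 253 = 256$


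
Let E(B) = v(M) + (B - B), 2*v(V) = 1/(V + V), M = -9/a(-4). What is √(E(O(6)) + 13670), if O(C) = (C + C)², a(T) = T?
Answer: √123031/3 ≈ 116.92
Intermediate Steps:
O(C) = 4*C² (O(C) = (2*C)² = 4*C²)
M = 9/4 (M = -9/(-4) = -9*(-¼) = 9/4 ≈ 2.2500)
v(V) = 1/(4*V) (v(V) = 1/(2*(V + V)) = 1/(2*((2*V))) = (1/(2*V))/2 = 1/(4*V))
E(B) = ⅑ (E(B) = 1/(4*(9/4)) + (B - B) = (¼)*(4/9) + 0 = ⅑ + 0 = ⅑)
√(E(O(6)) + 13670) = √(⅑ + 13670) = √(123031/9) = √123031/3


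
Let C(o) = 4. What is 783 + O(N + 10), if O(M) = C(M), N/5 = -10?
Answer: 787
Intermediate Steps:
N = -50 (N = 5*(-10) = -50)
O(M) = 4
783 + O(N + 10) = 783 + 4 = 787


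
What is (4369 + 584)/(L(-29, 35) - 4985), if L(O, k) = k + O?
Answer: -381/383 ≈ -0.99478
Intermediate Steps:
L(O, k) = O + k
(4369 + 584)/(L(-29, 35) - 4985) = (4369 + 584)/((-29 + 35) - 4985) = 4953/(6 - 4985) = 4953/(-4979) = 4953*(-1/4979) = -381/383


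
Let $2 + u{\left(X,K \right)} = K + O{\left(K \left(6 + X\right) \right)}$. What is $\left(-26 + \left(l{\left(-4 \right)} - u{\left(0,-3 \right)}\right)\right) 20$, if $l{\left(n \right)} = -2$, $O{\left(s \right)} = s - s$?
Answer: $-460$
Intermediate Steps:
$O{\left(s \right)} = 0$
$u{\left(X,K \right)} = -2 + K$ ($u{\left(X,K \right)} = -2 + \left(K + 0\right) = -2 + K$)
$\left(-26 + \left(l{\left(-4 \right)} - u{\left(0,-3 \right)}\right)\right) 20 = \left(-26 - -3\right) 20 = \left(-26 + \left(-2 + 5\right)\right) 20 = \left(-26 + 3\right) 20 = \left(-23\right) 20 = -460$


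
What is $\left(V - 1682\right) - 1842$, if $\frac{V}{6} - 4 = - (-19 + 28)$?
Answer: $-3554$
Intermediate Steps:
$V = -30$ ($V = 24 + 6 \left(- (-19 + 28)\right) = 24 + 6 \left(\left(-1\right) 9\right) = 24 + 6 \left(-9\right) = 24 - 54 = -30$)
$\left(V - 1682\right) - 1842 = \left(-30 - 1682\right) - 1842 = -1712 - 1842 = -3554$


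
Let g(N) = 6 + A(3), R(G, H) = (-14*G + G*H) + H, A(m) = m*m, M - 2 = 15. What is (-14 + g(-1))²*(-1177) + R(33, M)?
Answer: -1061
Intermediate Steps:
M = 17 (M = 2 + 15 = 17)
A(m) = m²
R(G, H) = H - 14*G + G*H
g(N) = 15 (g(N) = 6 + 3² = 6 + 9 = 15)
(-14 + g(-1))²*(-1177) + R(33, M) = (-14 + 15)²*(-1177) + (17 - 14*33 + 33*17) = 1²*(-1177) + (17 - 462 + 561) = 1*(-1177) + 116 = -1177 + 116 = -1061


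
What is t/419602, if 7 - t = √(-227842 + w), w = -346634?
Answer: 7/419602 - 7*I*√2931/209801 ≈ 1.6682e-5 - 0.0018063*I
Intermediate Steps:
t = 7 - 14*I*√2931 (t = 7 - √(-227842 - 346634) = 7 - √(-574476) = 7 - 14*I*√2931 ≈ 7.0 - 757.94*I)
t/419602 = (7 - 14*I*√2931)/419602 = (7 - 14*I*√2931)*(1/419602) = 7/419602 - 7*I*√2931/209801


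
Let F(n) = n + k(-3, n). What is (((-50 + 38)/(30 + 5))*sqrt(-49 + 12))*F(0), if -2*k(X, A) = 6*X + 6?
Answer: -72*I*sqrt(37)/35 ≈ -12.513*I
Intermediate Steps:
k(X, A) = -3 - 3*X (k(X, A) = -(6*X + 6)/2 = -(6 + 6*X)/2 = -3 - 3*X)
F(n) = 6 + n (F(n) = n + (-3 - 3*(-3)) = n + (-3 + 9) = n + 6 = 6 + n)
(((-50 + 38)/(30 + 5))*sqrt(-49 + 12))*F(0) = (((-50 + 38)/(30 + 5))*sqrt(-49 + 12))*(6 + 0) = ((-12/35)*sqrt(-37))*6 = ((-12*1/35)*(I*sqrt(37)))*6 = -12*I*sqrt(37)/35*6 = -72*I*sqrt(37)/35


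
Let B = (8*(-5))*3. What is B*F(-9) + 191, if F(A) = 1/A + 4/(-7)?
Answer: 5731/21 ≈ 272.90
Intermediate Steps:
B = -120 (B = -40*3 = -120)
F(A) = -4/7 + 1/A (F(A) = 1/A + 4*(-⅐) = 1/A - 4/7 = -4/7 + 1/A)
B*F(-9) + 191 = -120*(-4/7 + 1/(-9)) + 191 = -120*(-4/7 - ⅑) + 191 = -120*(-43/63) + 191 = 1720/21 + 191 = 5731/21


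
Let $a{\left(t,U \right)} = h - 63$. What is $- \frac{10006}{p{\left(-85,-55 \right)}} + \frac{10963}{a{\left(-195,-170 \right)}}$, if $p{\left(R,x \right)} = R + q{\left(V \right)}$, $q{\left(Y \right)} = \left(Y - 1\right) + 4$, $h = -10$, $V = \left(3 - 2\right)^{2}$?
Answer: $- \frac{157565}{5913} \approx -26.647$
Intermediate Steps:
$V = 1$ ($V = 1^{2} = 1$)
$q{\left(Y \right)} = 3 + Y$ ($q{\left(Y \right)} = \left(-1 + Y\right) + 4 = 3 + Y$)
$a{\left(t,U \right)} = -73$ ($a{\left(t,U \right)} = -10 - 63 = -73$)
$p{\left(R,x \right)} = 4 + R$ ($p{\left(R,x \right)} = R + \left(3 + 1\right) = R + 4 = 4 + R$)
$- \frac{10006}{p{\left(-85,-55 \right)}} + \frac{10963}{a{\left(-195,-170 \right)}} = - \frac{10006}{4 - 85} + \frac{10963}{-73} = - \frac{10006}{-81} + 10963 \left(- \frac{1}{73}\right) = \left(-10006\right) \left(- \frac{1}{81}\right) - \frac{10963}{73} = \frac{10006}{81} - \frac{10963}{73} = - \frac{157565}{5913}$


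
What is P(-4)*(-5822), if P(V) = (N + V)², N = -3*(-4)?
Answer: -372608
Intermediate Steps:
N = 12
P(V) = (12 + V)²
P(-4)*(-5822) = (12 - 4)²*(-5822) = 8²*(-5822) = 64*(-5822) = -372608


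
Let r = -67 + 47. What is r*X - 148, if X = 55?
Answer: -1248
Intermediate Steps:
r = -20
r*X - 148 = -20*55 - 148 = -1100 - 148 = -1248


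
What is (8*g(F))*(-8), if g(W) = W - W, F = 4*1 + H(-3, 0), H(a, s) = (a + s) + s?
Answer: 0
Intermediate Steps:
H(a, s) = a + 2*s
F = 1 (F = 4*1 + (-3 + 2*0) = 4 + (-3 + 0) = 4 - 3 = 1)
g(W) = 0
(8*g(F))*(-8) = (8*0)*(-8) = 0*(-8) = 0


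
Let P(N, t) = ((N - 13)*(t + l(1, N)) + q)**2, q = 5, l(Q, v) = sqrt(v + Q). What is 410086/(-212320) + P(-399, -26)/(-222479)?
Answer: -5066558679917/23618370640 + 8830808*I*sqrt(398)/222479 ≈ -214.52 + 791.87*I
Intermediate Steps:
l(Q, v) = sqrt(Q + v)
P(N, t) = (5 + (-13 + N)*(t + sqrt(1 + N)))**2 (P(N, t) = ((N - 13)*(t + sqrt(1 + N)) + 5)**2 = ((-13 + N)*(t + sqrt(1 + N)) + 5)**2 = (5 + (-13 + N)*(t + sqrt(1 + N)))**2)
410086/(-212320) + P(-399, -26)/(-222479) = 410086/(-212320) + (5 - 13*(-26) - 13*sqrt(1 - 399) - 399*(-26) - 399*sqrt(1 - 399))**2/(-222479) = 410086*(-1/212320) + (5 + 338 - 13*I*sqrt(398) + 10374 - 399*I*sqrt(398))**2*(-1/222479) = -205043/106160 + (5 + 338 - 13*I*sqrt(398) + 10374 - 399*I*sqrt(398))**2*(-1/222479) = -205043/106160 + (10717 - 412*I*sqrt(398))**2*(-1/222479) = -205043/106160 - (10717 - 412*I*sqrt(398))**2/222479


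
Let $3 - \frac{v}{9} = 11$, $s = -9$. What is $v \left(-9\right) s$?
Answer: $-5832$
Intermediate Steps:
$v = -72$ ($v = 27 - 99 = -72$)
$v \left(-9\right) s = \left(-72\right) \left(-9\right) \left(-9\right) = 648 \left(-9\right) = -5832$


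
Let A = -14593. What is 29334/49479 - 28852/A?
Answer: 618546390/240682349 ≈ 2.5700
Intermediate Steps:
29334/49479 - 28852/A = 29334/49479 - 28852/(-14593) = 29334*(1/49479) - 28852*(-1/14593) = 9778/16493 + 28852/14593 = 618546390/240682349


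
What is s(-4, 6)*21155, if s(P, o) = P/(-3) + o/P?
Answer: -21155/6 ≈ -3525.8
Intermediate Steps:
s(P, o) = -P/3 + o/P (s(P, o) = P*(-⅓) + o/P = -P/3 + o/P)
s(-4, 6)*21155 = (-⅓*(-4) + 6/(-4))*21155 = (4/3 + 6*(-¼))*21155 = (4/3 - 3/2)*21155 = -⅙*21155 = -21155/6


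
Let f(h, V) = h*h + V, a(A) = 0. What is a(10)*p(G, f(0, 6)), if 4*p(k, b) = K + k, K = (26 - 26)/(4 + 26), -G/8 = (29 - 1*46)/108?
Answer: 0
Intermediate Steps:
G = 34/27 (G = -8*(29 - 1*46)/108 = -8*(29 - 46)/108 = -(-136)/108 = -8*(-17/108) = 34/27 ≈ 1.2593)
K = 0 (K = 0/30 = 0*(1/30) = 0)
f(h, V) = V + h² (f(h, V) = h² + V = V + h²)
p(k, b) = k/4 (p(k, b) = (0 + k)/4 = k/4)
a(10)*p(G, f(0, 6)) = 0*((¼)*(34/27)) = 0*(17/54) = 0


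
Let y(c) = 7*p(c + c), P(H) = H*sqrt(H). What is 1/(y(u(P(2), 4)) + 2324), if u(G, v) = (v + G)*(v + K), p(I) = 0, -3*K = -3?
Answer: 1/2324 ≈ 0.00043029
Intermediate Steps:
K = 1 (K = -1/3*(-3) = 1)
P(H) = H**(3/2)
u(G, v) = (1 + v)*(G + v) (u(G, v) = (v + G)*(v + 1) = (G + v)*(1 + v) = (1 + v)*(G + v))
y(c) = 0 (y(c) = 7*0 = 0)
1/(y(u(P(2), 4)) + 2324) = 1/(0 + 2324) = 1/2324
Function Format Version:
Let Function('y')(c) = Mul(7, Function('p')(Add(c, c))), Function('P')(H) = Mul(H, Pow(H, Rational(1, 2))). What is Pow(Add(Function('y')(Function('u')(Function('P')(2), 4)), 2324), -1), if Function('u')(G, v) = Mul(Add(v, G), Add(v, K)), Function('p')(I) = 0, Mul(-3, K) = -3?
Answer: Rational(1, 2324) ≈ 0.00043029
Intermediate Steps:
K = 1 (K = Mul(Rational(-1, 3), -3) = 1)
Function('P')(H) = Pow(H, Rational(3, 2))
Function('u')(G, v) = Mul(Add(1, v), Add(G, v)) (Function('u')(G, v) = Mul(Add(v, G), Add(v, 1)) = Mul(Add(G, v), Add(1, v)) = Mul(Add(1, v), Add(G, v)))
Function('y')(c) = 0 (Function('y')(c) = Mul(7, 0) = 0)
Pow(Add(Function('y')(Function('u')(Function('P')(2), 4)), 2324), -1) = Pow(Add(0, 2324), -1) = Pow(2324, -1) = Rational(1, 2324)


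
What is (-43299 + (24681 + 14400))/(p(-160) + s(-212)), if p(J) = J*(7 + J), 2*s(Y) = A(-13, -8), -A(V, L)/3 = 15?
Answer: -2812/16305 ≈ -0.17246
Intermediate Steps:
A(V, L) = -45 (A(V, L) = -3*15 = -45)
s(Y) = -45/2 (s(Y) = (1/2)*(-45) = -45/2)
(-43299 + (24681 + 14400))/(p(-160) + s(-212)) = (-43299 + (24681 + 14400))/(-160*(7 - 160) - 45/2) = (-43299 + 39081)/(-160*(-153) - 45/2) = -4218/(24480 - 45/2) = -4218/48915/2 = -4218*2/48915 = -2812/16305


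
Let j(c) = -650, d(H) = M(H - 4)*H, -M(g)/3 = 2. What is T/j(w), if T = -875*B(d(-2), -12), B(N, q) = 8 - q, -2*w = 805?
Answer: 350/13 ≈ 26.923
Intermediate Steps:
M(g) = -6 (M(g) = -3*2 = -6)
w = -805/2 (w = -1/2*805 = -805/2 ≈ -402.50)
d(H) = -6*H
T = -17500 (T = -875*(8 - 1*(-12)) = -875*(8 + 12) = -875*20 = -17500)
T/j(w) = -17500/(-650) = -17500*(-1/650) = 350/13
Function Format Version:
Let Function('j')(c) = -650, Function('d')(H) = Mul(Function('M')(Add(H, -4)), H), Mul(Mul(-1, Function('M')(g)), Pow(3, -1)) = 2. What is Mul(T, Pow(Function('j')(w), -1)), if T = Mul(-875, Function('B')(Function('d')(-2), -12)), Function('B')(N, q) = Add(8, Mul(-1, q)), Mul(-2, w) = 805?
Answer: Rational(350, 13) ≈ 26.923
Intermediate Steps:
Function('M')(g) = -6 (Function('M')(g) = Mul(-3, 2) = -6)
w = Rational(-805, 2) (w = Mul(Rational(-1, 2), 805) = Rational(-805, 2) ≈ -402.50)
Function('d')(H) = Mul(-6, H)
T = -17500 (T = Mul(-875, Add(8, Mul(-1, -12))) = Mul(-875, Add(8, 12)) = Mul(-875, 20) = -17500)
Mul(T, Pow(Function('j')(w), -1)) = Mul(-17500, Pow(-650, -1)) = Mul(-17500, Rational(-1, 650)) = Rational(350, 13)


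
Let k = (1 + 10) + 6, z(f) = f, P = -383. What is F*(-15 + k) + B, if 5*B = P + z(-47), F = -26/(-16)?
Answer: -331/4 ≈ -82.750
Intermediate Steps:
F = 13/8 (F = -26*(-1/16) = 13/8 ≈ 1.6250)
k = 17 (k = 11 + 6 = 17)
B = -86 (B = (-383 - 47)/5 = (⅕)*(-430) = -86)
F*(-15 + k) + B = 13*(-15 + 17)/8 - 86 = (13/8)*2 - 86 = 13/4 - 86 = -331/4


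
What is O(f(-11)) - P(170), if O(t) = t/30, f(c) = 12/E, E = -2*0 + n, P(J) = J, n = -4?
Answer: -1701/10 ≈ -170.10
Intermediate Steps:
E = -4 (E = -2*0 - 4 = 0 - 4 = -4)
f(c) = -3 (f(c) = 12/(-4) = 12*(-¼) = -3)
O(t) = t/30 (O(t) = t*(1/30) = t/30)
O(f(-11)) - P(170) = (1/30)*(-3) - 1*170 = -⅒ - 170 = -1701/10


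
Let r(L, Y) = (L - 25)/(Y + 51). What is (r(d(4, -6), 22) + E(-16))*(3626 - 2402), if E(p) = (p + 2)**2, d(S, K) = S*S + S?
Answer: 17506872/73 ≈ 2.3982e+5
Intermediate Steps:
d(S, K) = S + S**2 (d(S, K) = S**2 + S = S + S**2)
E(p) = (2 + p)**2
r(L, Y) = (-25 + L)/(51 + Y)
(r(d(4, -6), 22) + E(-16))*(3626 - 2402) = ((-25 + 4*(1 + 4))/(51 + 22) + (2 - 16)**2)*(3626 - 2402) = ((-25 + 4*5)/73 + (-14)**2)*1224 = ((-25 + 20)/73 + 196)*1224 = ((1/73)*(-5) + 196)*1224 = (-5/73 + 196)*1224 = (14303/73)*1224 = 17506872/73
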